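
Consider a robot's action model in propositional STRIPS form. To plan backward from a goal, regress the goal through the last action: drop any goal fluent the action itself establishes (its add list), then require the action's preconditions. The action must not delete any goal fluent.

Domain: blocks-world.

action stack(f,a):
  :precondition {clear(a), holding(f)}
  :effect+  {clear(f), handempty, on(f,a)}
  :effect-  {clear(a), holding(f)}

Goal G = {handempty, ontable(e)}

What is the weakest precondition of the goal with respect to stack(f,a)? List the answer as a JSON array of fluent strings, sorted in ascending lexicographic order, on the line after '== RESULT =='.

Compute (G \ add) ∪ pre:
  G ∩ del = {}  (empty — regression defined)
  G \ add = {handempty, ontable(e)} \ {clear(f), handempty, on(f,a)} = {ontable(e)}
  ∪ pre   = {ontable(e)} ∪ {clear(a), holding(f)}
          = {clear(a), holding(f), ontable(e)}

== RESULT ==
["clear(a)", "holding(f)", "ontable(e)"]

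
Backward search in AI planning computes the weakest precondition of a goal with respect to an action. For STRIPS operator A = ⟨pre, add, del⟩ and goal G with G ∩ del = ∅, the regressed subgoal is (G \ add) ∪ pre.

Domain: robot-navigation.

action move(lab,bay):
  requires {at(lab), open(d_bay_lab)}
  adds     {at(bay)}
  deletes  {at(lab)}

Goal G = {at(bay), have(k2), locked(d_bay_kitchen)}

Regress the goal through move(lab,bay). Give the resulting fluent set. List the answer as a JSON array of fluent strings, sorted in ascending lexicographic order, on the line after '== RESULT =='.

Compute (G \ add) ∪ pre:
  G ∩ del = {}  (empty — regression defined)
  G \ add = {at(bay), have(k2), locked(d_bay_kitchen)} \ {at(bay)} = {have(k2), locked(d_bay_kitchen)}
  ∪ pre   = {have(k2), locked(d_bay_kitchen)} ∪ {at(lab), open(d_bay_lab)}
          = {at(lab), have(k2), locked(d_bay_kitchen), open(d_bay_lab)}

== RESULT ==
["at(lab)", "have(k2)", "locked(d_bay_kitchen)", "open(d_bay_lab)"]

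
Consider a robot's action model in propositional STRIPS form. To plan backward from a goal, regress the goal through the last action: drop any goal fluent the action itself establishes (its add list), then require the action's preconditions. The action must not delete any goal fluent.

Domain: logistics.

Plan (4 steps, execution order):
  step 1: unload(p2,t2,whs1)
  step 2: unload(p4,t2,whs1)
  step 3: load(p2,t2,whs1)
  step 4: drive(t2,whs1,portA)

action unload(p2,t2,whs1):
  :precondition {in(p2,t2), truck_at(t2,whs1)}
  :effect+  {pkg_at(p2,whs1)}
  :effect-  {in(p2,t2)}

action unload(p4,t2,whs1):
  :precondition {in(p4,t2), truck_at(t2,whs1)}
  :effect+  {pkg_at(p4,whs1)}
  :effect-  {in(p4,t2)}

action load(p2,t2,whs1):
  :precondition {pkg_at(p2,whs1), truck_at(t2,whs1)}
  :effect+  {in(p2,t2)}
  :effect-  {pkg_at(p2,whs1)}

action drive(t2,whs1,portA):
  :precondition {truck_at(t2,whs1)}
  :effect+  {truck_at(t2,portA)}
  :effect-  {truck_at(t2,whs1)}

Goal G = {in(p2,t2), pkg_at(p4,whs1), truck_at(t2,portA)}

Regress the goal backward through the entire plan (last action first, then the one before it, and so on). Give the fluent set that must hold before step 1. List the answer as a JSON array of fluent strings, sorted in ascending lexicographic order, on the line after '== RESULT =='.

Regress step by step:
  through step 4 (drive(t2,whs1,portA)): drop {truck_at(t2,portA)}, keep {in(p2,t2), pkg_at(p4,whs1)}, require {truck_at(t2,whs1)}
    → {in(p2,t2), pkg_at(p4,whs1), truck_at(t2,whs1)}
  through step 3 (load(p2,t2,whs1)): drop {in(p2,t2)}, keep {pkg_at(p4,whs1), truck_at(t2,whs1)}, require {pkg_at(p2,whs1), truck_at(t2,whs1)}
    → {pkg_at(p2,whs1), pkg_at(p4,whs1), truck_at(t2,whs1)}
  through step 2 (unload(p4,t2,whs1)): drop {pkg_at(p4,whs1)}, keep {pkg_at(p2,whs1), truck_at(t2,whs1)}, require {in(p4,t2), truck_at(t2,whs1)}
    → {in(p4,t2), pkg_at(p2,whs1), truck_at(t2,whs1)}
  through step 1 (unload(p2,t2,whs1)): drop {pkg_at(p2,whs1)}, keep {in(p4,t2), truck_at(t2,whs1)}, require {in(p2,t2), truck_at(t2,whs1)}
    → {in(p2,t2), in(p4,t2), truck_at(t2,whs1)}

== RESULT ==
["in(p2,t2)", "in(p4,t2)", "truck_at(t2,whs1)"]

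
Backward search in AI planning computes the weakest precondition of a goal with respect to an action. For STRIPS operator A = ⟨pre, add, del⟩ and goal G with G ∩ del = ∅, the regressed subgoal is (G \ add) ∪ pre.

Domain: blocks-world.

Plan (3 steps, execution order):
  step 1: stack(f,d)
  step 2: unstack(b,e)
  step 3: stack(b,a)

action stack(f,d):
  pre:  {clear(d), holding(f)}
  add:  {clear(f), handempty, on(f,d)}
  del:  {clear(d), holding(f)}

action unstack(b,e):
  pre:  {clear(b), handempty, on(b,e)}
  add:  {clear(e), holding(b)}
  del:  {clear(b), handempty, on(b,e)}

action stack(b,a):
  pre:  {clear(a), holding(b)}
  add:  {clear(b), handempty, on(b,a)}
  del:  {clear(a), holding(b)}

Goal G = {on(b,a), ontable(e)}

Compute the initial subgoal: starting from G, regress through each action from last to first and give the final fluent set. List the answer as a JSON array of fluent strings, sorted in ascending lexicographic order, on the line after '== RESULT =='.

Regress step by step:
  through step 3 (stack(b,a)): drop {on(b,a)}, keep {ontable(e)}, require {clear(a), holding(b)}
    → {clear(a), holding(b), ontable(e)}
  through step 2 (unstack(b,e)): drop {holding(b)}, keep {clear(a), ontable(e)}, require {clear(b), handempty, on(b,e)}
    → {clear(a), clear(b), handempty, on(b,e), ontable(e)}
  through step 1 (stack(f,d)): drop {handempty}, keep {clear(a), clear(b), on(b,e), ontable(e)}, require {clear(d), holding(f)}
    → {clear(a), clear(b), clear(d), holding(f), on(b,e), ontable(e)}

== RESULT ==
["clear(a)", "clear(b)", "clear(d)", "holding(f)", "on(b,e)", "ontable(e)"]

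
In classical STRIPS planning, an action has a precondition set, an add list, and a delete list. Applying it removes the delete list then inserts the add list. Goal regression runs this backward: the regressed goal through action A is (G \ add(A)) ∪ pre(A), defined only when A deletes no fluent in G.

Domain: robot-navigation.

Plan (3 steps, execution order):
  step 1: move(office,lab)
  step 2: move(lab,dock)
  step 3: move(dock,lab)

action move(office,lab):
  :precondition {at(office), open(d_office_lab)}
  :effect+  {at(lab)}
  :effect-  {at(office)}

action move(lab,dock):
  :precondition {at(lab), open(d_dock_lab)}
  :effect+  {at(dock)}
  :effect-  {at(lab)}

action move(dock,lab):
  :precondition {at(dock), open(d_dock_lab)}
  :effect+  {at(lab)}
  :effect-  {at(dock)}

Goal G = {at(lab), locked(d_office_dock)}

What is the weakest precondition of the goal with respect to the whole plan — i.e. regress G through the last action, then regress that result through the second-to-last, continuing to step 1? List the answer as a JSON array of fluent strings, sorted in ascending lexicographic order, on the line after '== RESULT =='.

Regress step by step:
  through step 3 (move(dock,lab)): drop {at(lab)}, keep {locked(d_office_dock)}, require {at(dock), open(d_dock_lab)}
    → {at(dock), locked(d_office_dock), open(d_dock_lab)}
  through step 2 (move(lab,dock)): drop {at(dock)}, keep {locked(d_office_dock), open(d_dock_lab)}, require {at(lab), open(d_dock_lab)}
    → {at(lab), locked(d_office_dock), open(d_dock_lab)}
  through step 1 (move(office,lab)): drop {at(lab)}, keep {locked(d_office_dock), open(d_dock_lab)}, require {at(office), open(d_office_lab)}
    → {at(office), locked(d_office_dock), open(d_dock_lab), open(d_office_lab)}

== RESULT ==
["at(office)", "locked(d_office_dock)", "open(d_dock_lab)", "open(d_office_lab)"]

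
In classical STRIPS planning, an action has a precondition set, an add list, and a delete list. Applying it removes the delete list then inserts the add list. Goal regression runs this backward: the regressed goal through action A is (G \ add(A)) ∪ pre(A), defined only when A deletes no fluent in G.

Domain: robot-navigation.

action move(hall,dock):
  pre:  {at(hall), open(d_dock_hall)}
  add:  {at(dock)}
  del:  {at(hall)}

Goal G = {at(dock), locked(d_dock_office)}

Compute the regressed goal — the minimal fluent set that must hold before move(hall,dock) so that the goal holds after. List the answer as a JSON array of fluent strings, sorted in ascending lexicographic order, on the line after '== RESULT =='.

Regress:
  G ∩ del = {}  (empty — regression defined)
  G \ add = {at(dock), locked(d_dock_office)} \ {at(dock)} = {locked(d_dock_office)}
  ∪ pre   = {locked(d_dock_office)} ∪ {at(hall), open(d_dock_hall)}
          = {at(hall), locked(d_dock_office), open(d_dock_hall)}

== RESULT ==
["at(hall)", "locked(d_dock_office)", "open(d_dock_hall)"]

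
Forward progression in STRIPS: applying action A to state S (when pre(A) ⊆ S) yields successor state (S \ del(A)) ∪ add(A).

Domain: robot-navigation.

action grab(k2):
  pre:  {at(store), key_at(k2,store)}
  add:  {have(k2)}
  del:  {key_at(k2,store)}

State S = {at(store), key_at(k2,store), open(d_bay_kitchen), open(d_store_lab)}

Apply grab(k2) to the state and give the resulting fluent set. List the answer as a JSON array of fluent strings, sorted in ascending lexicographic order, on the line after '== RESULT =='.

Compute (S \ del) ∪ add:
  pre ⊆ S: {at(store), key_at(k2,store)} ⊆ S  — applicable
  S \ del = {at(store), open(d_bay_kitchen), open(d_store_lab)}
  ∪ add   = {at(store), have(k2), open(d_bay_kitchen), open(d_store_lab)}

== RESULT ==
["at(store)", "have(k2)", "open(d_bay_kitchen)", "open(d_store_lab)"]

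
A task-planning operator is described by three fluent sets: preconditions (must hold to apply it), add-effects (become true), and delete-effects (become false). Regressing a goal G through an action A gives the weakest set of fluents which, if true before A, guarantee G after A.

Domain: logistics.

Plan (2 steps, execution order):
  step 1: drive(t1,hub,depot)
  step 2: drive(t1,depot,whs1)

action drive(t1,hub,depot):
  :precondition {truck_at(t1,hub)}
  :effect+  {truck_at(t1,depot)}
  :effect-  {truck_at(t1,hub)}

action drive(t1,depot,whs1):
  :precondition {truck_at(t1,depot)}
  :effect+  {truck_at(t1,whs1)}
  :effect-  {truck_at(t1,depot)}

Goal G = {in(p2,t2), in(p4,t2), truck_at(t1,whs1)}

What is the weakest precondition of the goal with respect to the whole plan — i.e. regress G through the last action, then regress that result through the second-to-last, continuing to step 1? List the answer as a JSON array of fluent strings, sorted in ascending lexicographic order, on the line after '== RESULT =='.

Work backward from the goal:
  through step 2 (drive(t1,depot,whs1)): drop {truck_at(t1,whs1)}, keep {in(p2,t2), in(p4,t2)}, require {truck_at(t1,depot)}
    → {in(p2,t2), in(p4,t2), truck_at(t1,depot)}
  through step 1 (drive(t1,hub,depot)): drop {truck_at(t1,depot)}, keep {in(p2,t2), in(p4,t2)}, require {truck_at(t1,hub)}
    → {in(p2,t2), in(p4,t2), truck_at(t1,hub)}

== RESULT ==
["in(p2,t2)", "in(p4,t2)", "truck_at(t1,hub)"]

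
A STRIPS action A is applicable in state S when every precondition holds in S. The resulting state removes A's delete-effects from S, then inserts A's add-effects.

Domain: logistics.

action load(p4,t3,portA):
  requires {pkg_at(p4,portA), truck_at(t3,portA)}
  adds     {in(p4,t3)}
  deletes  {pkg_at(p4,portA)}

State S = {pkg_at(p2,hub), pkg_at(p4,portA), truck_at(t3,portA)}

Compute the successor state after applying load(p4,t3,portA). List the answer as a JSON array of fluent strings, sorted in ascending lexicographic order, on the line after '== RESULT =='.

Progress:
  pre ⊆ S: {pkg_at(p4,portA), truck_at(t3,portA)} ⊆ S  — applicable
  S \ del = {pkg_at(p2,hub), truck_at(t3,portA)}
  ∪ add   = {in(p4,t3), pkg_at(p2,hub), truck_at(t3,portA)}

== RESULT ==
["in(p4,t3)", "pkg_at(p2,hub)", "truck_at(t3,portA)"]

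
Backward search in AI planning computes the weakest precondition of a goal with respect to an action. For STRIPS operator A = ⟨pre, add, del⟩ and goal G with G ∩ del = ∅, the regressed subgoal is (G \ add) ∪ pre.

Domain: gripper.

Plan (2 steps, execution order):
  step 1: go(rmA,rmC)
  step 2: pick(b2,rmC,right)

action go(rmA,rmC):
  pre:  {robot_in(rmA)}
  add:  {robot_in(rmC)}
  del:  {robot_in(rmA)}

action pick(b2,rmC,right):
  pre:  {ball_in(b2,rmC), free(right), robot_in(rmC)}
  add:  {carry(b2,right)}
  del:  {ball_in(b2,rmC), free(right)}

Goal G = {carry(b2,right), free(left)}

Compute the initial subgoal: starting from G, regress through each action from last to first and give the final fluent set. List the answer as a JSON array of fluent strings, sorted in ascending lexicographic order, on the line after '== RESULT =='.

Regress step by step:
  through step 2 (pick(b2,rmC,right)): drop {carry(b2,right)}, keep {free(left)}, require {ball_in(b2,rmC), free(right), robot_in(rmC)}
    → {ball_in(b2,rmC), free(left), free(right), robot_in(rmC)}
  through step 1 (go(rmA,rmC)): drop {robot_in(rmC)}, keep {ball_in(b2,rmC), free(left), free(right)}, require {robot_in(rmA)}
    → {ball_in(b2,rmC), free(left), free(right), robot_in(rmA)}

== RESULT ==
["ball_in(b2,rmC)", "free(left)", "free(right)", "robot_in(rmA)"]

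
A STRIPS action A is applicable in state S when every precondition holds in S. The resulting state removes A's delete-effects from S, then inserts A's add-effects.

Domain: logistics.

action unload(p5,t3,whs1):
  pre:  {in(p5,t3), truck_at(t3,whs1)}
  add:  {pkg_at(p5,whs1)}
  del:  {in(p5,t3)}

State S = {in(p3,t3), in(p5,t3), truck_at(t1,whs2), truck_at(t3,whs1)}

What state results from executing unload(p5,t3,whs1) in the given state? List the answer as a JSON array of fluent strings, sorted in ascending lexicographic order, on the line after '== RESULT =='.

Progress:
  pre ⊆ S: {in(p5,t3), truck_at(t3,whs1)} ⊆ S  — applicable
  S \ del = {in(p3,t3), truck_at(t1,whs2), truck_at(t3,whs1)}
  ∪ add   = {in(p3,t3), pkg_at(p5,whs1), truck_at(t1,whs2), truck_at(t3,whs1)}

== RESULT ==
["in(p3,t3)", "pkg_at(p5,whs1)", "truck_at(t1,whs2)", "truck_at(t3,whs1)"]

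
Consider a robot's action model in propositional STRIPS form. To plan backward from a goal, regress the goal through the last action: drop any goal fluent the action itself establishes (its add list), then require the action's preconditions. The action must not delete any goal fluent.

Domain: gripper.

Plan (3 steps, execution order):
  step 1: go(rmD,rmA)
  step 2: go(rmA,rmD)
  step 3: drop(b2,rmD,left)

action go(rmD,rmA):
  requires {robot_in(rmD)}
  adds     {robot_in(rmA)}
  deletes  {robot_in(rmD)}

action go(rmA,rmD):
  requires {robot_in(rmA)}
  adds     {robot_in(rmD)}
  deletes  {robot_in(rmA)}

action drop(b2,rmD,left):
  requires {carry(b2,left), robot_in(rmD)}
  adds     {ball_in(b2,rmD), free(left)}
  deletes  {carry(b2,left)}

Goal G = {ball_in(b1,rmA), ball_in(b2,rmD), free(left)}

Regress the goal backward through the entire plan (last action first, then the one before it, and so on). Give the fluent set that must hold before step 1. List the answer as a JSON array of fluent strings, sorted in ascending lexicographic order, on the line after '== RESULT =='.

Work backward from the goal:
  through step 3 (drop(b2,rmD,left)): drop {ball_in(b2,rmD), free(left)}, keep {ball_in(b1,rmA)}, require {carry(b2,left), robot_in(rmD)}
    → {ball_in(b1,rmA), carry(b2,left), robot_in(rmD)}
  through step 2 (go(rmA,rmD)): drop {robot_in(rmD)}, keep {ball_in(b1,rmA), carry(b2,left)}, require {robot_in(rmA)}
    → {ball_in(b1,rmA), carry(b2,left), robot_in(rmA)}
  through step 1 (go(rmD,rmA)): drop {robot_in(rmA)}, keep {ball_in(b1,rmA), carry(b2,left)}, require {robot_in(rmD)}
    → {ball_in(b1,rmA), carry(b2,left), robot_in(rmD)}

== RESULT ==
["ball_in(b1,rmA)", "carry(b2,left)", "robot_in(rmD)"]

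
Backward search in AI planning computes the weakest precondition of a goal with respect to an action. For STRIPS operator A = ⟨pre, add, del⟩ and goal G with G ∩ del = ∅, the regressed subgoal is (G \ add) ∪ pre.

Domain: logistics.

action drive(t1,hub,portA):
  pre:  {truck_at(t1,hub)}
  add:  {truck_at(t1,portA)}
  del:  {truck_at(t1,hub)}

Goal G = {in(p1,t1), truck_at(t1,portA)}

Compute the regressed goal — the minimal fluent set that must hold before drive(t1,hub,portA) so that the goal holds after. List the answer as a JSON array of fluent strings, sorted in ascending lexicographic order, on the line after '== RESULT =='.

Compute (G \ add) ∪ pre:
  G ∩ del = {}  (empty — regression defined)
  G \ add = {in(p1,t1), truck_at(t1,portA)} \ {truck_at(t1,portA)} = {in(p1,t1)}
  ∪ pre   = {in(p1,t1)} ∪ {truck_at(t1,hub)}
          = {in(p1,t1), truck_at(t1,hub)}

== RESULT ==
["in(p1,t1)", "truck_at(t1,hub)"]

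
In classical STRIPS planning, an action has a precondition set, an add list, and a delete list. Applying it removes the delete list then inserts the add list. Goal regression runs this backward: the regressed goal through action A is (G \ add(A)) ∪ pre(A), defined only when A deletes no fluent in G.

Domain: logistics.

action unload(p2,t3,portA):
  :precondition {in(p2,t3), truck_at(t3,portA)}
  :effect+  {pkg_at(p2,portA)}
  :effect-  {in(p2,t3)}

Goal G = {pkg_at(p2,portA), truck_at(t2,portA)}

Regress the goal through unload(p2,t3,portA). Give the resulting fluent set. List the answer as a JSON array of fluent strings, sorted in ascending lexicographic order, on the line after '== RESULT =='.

Compute (G \ add) ∪ pre:
  G ∩ del = {}  (empty — regression defined)
  G \ add = {pkg_at(p2,portA), truck_at(t2,portA)} \ {pkg_at(p2,portA)} = {truck_at(t2,portA)}
  ∪ pre   = {truck_at(t2,portA)} ∪ {in(p2,t3), truck_at(t3,portA)}
          = {in(p2,t3), truck_at(t2,portA), truck_at(t3,portA)}

== RESULT ==
["in(p2,t3)", "truck_at(t2,portA)", "truck_at(t3,portA)"]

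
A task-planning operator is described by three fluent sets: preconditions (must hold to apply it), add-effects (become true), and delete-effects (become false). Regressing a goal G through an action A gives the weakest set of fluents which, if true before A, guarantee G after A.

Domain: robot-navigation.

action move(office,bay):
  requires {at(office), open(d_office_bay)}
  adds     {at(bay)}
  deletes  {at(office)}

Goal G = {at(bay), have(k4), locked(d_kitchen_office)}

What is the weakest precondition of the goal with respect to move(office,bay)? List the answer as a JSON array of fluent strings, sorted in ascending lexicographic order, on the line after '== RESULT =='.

Regress:
  G ∩ del = {}  (empty — regression defined)
  G \ add = {at(bay), have(k4), locked(d_kitchen_office)} \ {at(bay)} = {have(k4), locked(d_kitchen_office)}
  ∪ pre   = {have(k4), locked(d_kitchen_office)} ∪ {at(office), open(d_office_bay)}
          = {at(office), have(k4), locked(d_kitchen_office), open(d_office_bay)}

== RESULT ==
["at(office)", "have(k4)", "locked(d_kitchen_office)", "open(d_office_bay)"]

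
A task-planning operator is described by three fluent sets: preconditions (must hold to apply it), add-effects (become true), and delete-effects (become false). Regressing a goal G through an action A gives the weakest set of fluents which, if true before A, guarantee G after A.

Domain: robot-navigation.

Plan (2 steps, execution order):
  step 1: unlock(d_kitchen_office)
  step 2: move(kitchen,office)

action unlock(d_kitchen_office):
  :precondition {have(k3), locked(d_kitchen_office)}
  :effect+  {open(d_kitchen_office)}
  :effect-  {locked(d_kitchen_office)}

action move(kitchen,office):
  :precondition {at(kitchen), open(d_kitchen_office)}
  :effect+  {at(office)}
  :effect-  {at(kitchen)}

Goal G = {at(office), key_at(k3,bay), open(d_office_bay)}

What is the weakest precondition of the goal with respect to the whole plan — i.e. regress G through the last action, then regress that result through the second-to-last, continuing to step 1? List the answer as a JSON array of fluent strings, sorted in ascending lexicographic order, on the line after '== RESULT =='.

Work backward from the goal:
  through step 2 (move(kitchen,office)): drop {at(office)}, keep {key_at(k3,bay), open(d_office_bay)}, require {at(kitchen), open(d_kitchen_office)}
    → {at(kitchen), key_at(k3,bay), open(d_kitchen_office), open(d_office_bay)}
  through step 1 (unlock(d_kitchen_office)): drop {open(d_kitchen_office)}, keep {at(kitchen), key_at(k3,bay), open(d_office_bay)}, require {have(k3), locked(d_kitchen_office)}
    → {at(kitchen), have(k3), key_at(k3,bay), locked(d_kitchen_office), open(d_office_bay)}

== RESULT ==
["at(kitchen)", "have(k3)", "key_at(k3,bay)", "locked(d_kitchen_office)", "open(d_office_bay)"]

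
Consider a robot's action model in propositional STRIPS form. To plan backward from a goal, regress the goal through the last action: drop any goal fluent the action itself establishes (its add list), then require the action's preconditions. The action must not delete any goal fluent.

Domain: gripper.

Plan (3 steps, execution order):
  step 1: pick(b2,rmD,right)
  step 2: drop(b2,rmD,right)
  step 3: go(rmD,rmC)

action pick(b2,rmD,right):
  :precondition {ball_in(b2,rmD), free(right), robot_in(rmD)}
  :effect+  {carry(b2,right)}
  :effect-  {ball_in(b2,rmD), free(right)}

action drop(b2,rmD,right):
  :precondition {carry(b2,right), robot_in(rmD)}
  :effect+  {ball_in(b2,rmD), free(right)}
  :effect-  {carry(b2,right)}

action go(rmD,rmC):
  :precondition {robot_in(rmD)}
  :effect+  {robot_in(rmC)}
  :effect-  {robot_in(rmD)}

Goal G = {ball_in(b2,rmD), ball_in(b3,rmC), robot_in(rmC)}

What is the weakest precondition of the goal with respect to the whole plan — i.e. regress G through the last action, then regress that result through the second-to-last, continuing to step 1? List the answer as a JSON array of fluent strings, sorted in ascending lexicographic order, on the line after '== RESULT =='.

Work backward from the goal:
  through step 3 (go(rmD,rmC)): drop {robot_in(rmC)}, keep {ball_in(b2,rmD), ball_in(b3,rmC)}, require {robot_in(rmD)}
    → {ball_in(b2,rmD), ball_in(b3,rmC), robot_in(rmD)}
  through step 2 (drop(b2,rmD,right)): drop {ball_in(b2,rmD)}, keep {ball_in(b3,rmC), robot_in(rmD)}, require {carry(b2,right), robot_in(rmD)}
    → {ball_in(b3,rmC), carry(b2,right), robot_in(rmD)}
  through step 1 (pick(b2,rmD,right)): drop {carry(b2,right)}, keep {ball_in(b3,rmC), robot_in(rmD)}, require {ball_in(b2,rmD), free(right), robot_in(rmD)}
    → {ball_in(b2,rmD), ball_in(b3,rmC), free(right), robot_in(rmD)}

== RESULT ==
["ball_in(b2,rmD)", "ball_in(b3,rmC)", "free(right)", "robot_in(rmD)"]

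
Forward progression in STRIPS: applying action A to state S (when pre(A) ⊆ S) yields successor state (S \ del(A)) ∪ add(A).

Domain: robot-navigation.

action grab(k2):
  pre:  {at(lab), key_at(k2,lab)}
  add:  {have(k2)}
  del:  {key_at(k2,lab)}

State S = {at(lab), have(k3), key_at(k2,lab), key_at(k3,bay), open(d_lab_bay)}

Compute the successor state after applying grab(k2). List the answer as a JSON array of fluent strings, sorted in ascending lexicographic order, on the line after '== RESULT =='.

Progress:
  pre ⊆ S: {at(lab), key_at(k2,lab)} ⊆ S  — applicable
  S \ del = {at(lab), have(k3), key_at(k3,bay), open(d_lab_bay)}
  ∪ add   = {at(lab), have(k2), have(k3), key_at(k3,bay), open(d_lab_bay)}

== RESULT ==
["at(lab)", "have(k2)", "have(k3)", "key_at(k3,bay)", "open(d_lab_bay)"]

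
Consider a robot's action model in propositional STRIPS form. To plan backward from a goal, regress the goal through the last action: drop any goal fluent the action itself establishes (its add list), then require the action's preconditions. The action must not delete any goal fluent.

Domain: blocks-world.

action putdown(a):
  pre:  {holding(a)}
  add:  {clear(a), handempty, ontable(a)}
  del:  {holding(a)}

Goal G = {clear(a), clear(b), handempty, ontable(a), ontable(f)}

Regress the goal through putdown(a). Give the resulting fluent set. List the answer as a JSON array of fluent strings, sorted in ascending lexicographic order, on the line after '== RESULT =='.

Regress:
  G ∩ del = {}  (empty — regression defined)
  G \ add = {clear(a), clear(b), handempty, ontable(a), ontable(f)} \ {clear(a), handempty, ontable(a)} = {clear(b), ontable(f)}
  ∪ pre   = {clear(b), ontable(f)} ∪ {holding(a)}
          = {clear(b), holding(a), ontable(f)}

== RESULT ==
["clear(b)", "holding(a)", "ontable(f)"]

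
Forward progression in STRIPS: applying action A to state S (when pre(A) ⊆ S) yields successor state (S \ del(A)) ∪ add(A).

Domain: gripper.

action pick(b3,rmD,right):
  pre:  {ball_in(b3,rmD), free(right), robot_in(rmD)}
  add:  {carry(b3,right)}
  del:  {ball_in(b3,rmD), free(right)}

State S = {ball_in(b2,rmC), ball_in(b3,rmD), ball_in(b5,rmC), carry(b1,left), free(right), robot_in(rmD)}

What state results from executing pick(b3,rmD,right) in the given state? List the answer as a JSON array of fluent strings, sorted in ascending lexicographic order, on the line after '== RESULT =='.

Progress:
  pre ⊆ S: {ball_in(b3,rmD), free(right), robot_in(rmD)} ⊆ S  — applicable
  S \ del = {ball_in(b2,rmC), ball_in(b5,rmC), carry(b1,left), robot_in(rmD)}
  ∪ add   = {ball_in(b2,rmC), ball_in(b5,rmC), carry(b1,left), carry(b3,right), robot_in(rmD)}

== RESULT ==
["ball_in(b2,rmC)", "ball_in(b5,rmC)", "carry(b1,left)", "carry(b3,right)", "robot_in(rmD)"]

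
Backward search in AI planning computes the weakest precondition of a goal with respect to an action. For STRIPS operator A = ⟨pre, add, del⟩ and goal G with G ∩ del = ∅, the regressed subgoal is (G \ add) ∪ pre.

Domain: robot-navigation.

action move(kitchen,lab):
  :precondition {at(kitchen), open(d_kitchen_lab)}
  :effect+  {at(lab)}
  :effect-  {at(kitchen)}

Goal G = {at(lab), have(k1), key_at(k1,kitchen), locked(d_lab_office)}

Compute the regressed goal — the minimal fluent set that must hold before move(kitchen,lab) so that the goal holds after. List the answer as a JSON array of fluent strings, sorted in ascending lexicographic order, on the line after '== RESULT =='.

Compute (G \ add) ∪ pre:
  G ∩ del = {}  (empty — regression defined)
  G \ add = {at(lab), have(k1), key_at(k1,kitchen), locked(d_lab_office)} \ {at(lab)} = {have(k1), key_at(k1,kitchen), locked(d_lab_office)}
  ∪ pre   = {have(k1), key_at(k1,kitchen), locked(d_lab_office)} ∪ {at(kitchen), open(d_kitchen_lab)}
          = {at(kitchen), have(k1), key_at(k1,kitchen), locked(d_lab_office), open(d_kitchen_lab)}

== RESULT ==
["at(kitchen)", "have(k1)", "key_at(k1,kitchen)", "locked(d_lab_office)", "open(d_kitchen_lab)"]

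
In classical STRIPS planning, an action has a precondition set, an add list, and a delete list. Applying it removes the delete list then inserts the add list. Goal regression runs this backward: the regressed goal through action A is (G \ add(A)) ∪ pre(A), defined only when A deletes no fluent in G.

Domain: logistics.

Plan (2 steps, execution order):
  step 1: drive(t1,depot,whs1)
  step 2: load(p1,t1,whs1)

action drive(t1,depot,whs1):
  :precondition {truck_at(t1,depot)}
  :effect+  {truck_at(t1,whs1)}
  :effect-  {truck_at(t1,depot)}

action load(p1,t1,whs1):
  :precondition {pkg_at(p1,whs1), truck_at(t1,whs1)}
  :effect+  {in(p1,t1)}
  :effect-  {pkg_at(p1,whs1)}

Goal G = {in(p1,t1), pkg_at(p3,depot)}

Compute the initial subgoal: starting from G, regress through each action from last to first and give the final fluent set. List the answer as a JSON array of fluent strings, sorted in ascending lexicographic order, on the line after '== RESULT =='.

Regress step by step:
  through step 2 (load(p1,t1,whs1)): drop {in(p1,t1)}, keep {pkg_at(p3,depot)}, require {pkg_at(p1,whs1), truck_at(t1,whs1)}
    → {pkg_at(p1,whs1), pkg_at(p3,depot), truck_at(t1,whs1)}
  through step 1 (drive(t1,depot,whs1)): drop {truck_at(t1,whs1)}, keep {pkg_at(p1,whs1), pkg_at(p3,depot)}, require {truck_at(t1,depot)}
    → {pkg_at(p1,whs1), pkg_at(p3,depot), truck_at(t1,depot)}

== RESULT ==
["pkg_at(p1,whs1)", "pkg_at(p3,depot)", "truck_at(t1,depot)"]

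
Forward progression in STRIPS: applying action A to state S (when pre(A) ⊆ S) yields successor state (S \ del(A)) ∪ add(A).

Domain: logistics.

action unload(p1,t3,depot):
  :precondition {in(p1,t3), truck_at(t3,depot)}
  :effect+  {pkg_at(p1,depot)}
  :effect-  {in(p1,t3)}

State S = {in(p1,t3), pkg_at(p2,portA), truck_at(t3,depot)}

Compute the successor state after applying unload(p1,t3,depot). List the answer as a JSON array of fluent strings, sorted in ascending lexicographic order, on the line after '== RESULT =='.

Progress:
  pre ⊆ S: {in(p1,t3), truck_at(t3,depot)} ⊆ S  — applicable
  S \ del = {pkg_at(p2,portA), truck_at(t3,depot)}
  ∪ add   = {pkg_at(p1,depot), pkg_at(p2,portA), truck_at(t3,depot)}

== RESULT ==
["pkg_at(p1,depot)", "pkg_at(p2,portA)", "truck_at(t3,depot)"]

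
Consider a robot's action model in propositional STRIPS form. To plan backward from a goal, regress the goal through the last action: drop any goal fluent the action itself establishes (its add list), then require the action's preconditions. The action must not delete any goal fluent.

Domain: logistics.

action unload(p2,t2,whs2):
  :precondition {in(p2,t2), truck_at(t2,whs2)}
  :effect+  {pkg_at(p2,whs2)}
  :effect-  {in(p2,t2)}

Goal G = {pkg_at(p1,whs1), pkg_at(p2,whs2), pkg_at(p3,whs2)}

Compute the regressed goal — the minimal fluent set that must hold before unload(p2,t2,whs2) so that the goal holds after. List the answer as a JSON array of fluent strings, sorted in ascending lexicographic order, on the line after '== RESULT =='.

Regress:
  G ∩ del = {}  (empty — regression defined)
  G \ add = {pkg_at(p1,whs1), pkg_at(p2,whs2), pkg_at(p3,whs2)} \ {pkg_at(p2,whs2)} = {pkg_at(p1,whs1), pkg_at(p3,whs2)}
  ∪ pre   = {pkg_at(p1,whs1), pkg_at(p3,whs2)} ∪ {in(p2,t2), truck_at(t2,whs2)}
          = {in(p2,t2), pkg_at(p1,whs1), pkg_at(p3,whs2), truck_at(t2,whs2)}

== RESULT ==
["in(p2,t2)", "pkg_at(p1,whs1)", "pkg_at(p3,whs2)", "truck_at(t2,whs2)"]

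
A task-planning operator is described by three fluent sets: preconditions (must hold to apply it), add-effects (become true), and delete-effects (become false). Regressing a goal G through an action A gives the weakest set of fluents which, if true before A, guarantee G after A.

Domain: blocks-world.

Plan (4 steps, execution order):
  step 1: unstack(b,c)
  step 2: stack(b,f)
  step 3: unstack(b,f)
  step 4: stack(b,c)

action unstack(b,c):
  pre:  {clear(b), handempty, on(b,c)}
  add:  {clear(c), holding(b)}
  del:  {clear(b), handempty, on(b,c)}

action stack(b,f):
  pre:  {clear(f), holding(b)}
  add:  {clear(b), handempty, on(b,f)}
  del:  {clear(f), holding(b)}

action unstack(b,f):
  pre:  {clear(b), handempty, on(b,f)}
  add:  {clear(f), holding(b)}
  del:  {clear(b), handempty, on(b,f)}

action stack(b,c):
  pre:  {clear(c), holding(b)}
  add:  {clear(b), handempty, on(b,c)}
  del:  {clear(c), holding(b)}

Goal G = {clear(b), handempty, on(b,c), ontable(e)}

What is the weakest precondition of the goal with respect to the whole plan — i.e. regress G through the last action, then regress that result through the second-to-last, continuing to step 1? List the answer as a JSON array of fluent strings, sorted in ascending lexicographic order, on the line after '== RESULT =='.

Regress step by step:
  through step 4 (stack(b,c)): drop {clear(b), handempty, on(b,c)}, keep {ontable(e)}, require {clear(c), holding(b)}
    → {clear(c), holding(b), ontable(e)}
  through step 3 (unstack(b,f)): drop {holding(b)}, keep {clear(c), ontable(e)}, require {clear(b), handempty, on(b,f)}
    → {clear(b), clear(c), handempty, on(b,f), ontable(e)}
  through step 2 (stack(b,f)): drop {clear(b), handempty, on(b,f)}, keep {clear(c), ontable(e)}, require {clear(f), holding(b)}
    → {clear(c), clear(f), holding(b), ontable(e)}
  through step 1 (unstack(b,c)): drop {clear(c), holding(b)}, keep {clear(f), ontable(e)}, require {clear(b), handempty, on(b,c)}
    → {clear(b), clear(f), handempty, on(b,c), ontable(e)}

== RESULT ==
["clear(b)", "clear(f)", "handempty", "on(b,c)", "ontable(e)"]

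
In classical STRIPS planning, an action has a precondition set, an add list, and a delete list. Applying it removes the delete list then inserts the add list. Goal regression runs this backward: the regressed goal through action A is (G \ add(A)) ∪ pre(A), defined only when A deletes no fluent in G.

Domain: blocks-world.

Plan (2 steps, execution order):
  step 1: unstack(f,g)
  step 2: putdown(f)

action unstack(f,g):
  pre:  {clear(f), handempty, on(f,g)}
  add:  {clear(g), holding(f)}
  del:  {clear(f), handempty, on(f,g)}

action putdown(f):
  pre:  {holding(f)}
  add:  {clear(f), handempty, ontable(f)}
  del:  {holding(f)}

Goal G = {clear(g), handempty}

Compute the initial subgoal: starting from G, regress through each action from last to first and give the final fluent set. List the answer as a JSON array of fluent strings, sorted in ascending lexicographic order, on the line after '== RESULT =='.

Work backward from the goal:
  through step 2 (putdown(f)): drop {handempty}, keep {clear(g)}, require {holding(f)}
    → {clear(g), holding(f)}
  through step 1 (unstack(f,g)): drop {clear(g), holding(f)}, keep {}, require {clear(f), handempty, on(f,g)}
    → {clear(f), handempty, on(f,g)}

== RESULT ==
["clear(f)", "handempty", "on(f,g)"]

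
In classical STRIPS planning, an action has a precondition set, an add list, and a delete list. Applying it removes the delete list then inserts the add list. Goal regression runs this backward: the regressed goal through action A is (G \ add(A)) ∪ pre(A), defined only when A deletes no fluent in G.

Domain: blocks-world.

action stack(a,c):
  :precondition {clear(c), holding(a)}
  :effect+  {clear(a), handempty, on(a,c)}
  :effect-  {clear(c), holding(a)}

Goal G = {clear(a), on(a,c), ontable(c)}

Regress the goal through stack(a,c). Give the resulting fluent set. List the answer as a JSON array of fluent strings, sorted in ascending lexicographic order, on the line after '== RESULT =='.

Compute (G \ add) ∪ pre:
  G ∩ del = {}  (empty — regression defined)
  G \ add = {clear(a), on(a,c), ontable(c)} \ {clear(a), handempty, on(a,c)} = {ontable(c)}
  ∪ pre   = {ontable(c)} ∪ {clear(c), holding(a)}
          = {clear(c), holding(a), ontable(c)}

== RESULT ==
["clear(c)", "holding(a)", "ontable(c)"]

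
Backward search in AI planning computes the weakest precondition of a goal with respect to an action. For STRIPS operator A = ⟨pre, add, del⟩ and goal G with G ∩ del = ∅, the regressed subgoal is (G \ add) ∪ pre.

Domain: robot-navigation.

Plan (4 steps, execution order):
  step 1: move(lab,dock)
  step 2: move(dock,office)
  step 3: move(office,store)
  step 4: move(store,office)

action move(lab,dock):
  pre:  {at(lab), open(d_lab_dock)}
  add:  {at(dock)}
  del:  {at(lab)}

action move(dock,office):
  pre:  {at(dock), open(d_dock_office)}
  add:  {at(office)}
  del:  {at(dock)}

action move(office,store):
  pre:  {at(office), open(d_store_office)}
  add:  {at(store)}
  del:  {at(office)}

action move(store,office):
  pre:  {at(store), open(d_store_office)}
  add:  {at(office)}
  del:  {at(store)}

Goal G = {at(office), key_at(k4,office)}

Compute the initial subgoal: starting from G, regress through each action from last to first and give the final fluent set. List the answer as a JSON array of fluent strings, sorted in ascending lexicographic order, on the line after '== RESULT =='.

Work backward from the goal:
  through step 4 (move(store,office)): drop {at(office)}, keep {key_at(k4,office)}, require {at(store), open(d_store_office)}
    → {at(store), key_at(k4,office), open(d_store_office)}
  through step 3 (move(office,store)): drop {at(store)}, keep {key_at(k4,office), open(d_store_office)}, require {at(office), open(d_store_office)}
    → {at(office), key_at(k4,office), open(d_store_office)}
  through step 2 (move(dock,office)): drop {at(office)}, keep {key_at(k4,office), open(d_store_office)}, require {at(dock), open(d_dock_office)}
    → {at(dock), key_at(k4,office), open(d_dock_office), open(d_store_office)}
  through step 1 (move(lab,dock)): drop {at(dock)}, keep {key_at(k4,office), open(d_dock_office), open(d_store_office)}, require {at(lab), open(d_lab_dock)}
    → {at(lab), key_at(k4,office), open(d_dock_office), open(d_lab_dock), open(d_store_office)}

== RESULT ==
["at(lab)", "key_at(k4,office)", "open(d_dock_office)", "open(d_lab_dock)", "open(d_store_office)"]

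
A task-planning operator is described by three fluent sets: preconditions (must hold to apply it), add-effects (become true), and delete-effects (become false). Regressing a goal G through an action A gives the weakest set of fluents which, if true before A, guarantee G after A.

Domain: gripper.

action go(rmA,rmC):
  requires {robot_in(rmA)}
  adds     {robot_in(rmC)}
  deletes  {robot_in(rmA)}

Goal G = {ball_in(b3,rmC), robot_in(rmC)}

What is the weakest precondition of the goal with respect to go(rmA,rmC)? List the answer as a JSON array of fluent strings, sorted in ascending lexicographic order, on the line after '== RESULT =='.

Compute (G \ add) ∪ pre:
  G ∩ del = {}  (empty — regression defined)
  G \ add = {ball_in(b3,rmC), robot_in(rmC)} \ {robot_in(rmC)} = {ball_in(b3,rmC)}
  ∪ pre   = {ball_in(b3,rmC)} ∪ {robot_in(rmA)}
          = {ball_in(b3,rmC), robot_in(rmA)}

== RESULT ==
["ball_in(b3,rmC)", "robot_in(rmA)"]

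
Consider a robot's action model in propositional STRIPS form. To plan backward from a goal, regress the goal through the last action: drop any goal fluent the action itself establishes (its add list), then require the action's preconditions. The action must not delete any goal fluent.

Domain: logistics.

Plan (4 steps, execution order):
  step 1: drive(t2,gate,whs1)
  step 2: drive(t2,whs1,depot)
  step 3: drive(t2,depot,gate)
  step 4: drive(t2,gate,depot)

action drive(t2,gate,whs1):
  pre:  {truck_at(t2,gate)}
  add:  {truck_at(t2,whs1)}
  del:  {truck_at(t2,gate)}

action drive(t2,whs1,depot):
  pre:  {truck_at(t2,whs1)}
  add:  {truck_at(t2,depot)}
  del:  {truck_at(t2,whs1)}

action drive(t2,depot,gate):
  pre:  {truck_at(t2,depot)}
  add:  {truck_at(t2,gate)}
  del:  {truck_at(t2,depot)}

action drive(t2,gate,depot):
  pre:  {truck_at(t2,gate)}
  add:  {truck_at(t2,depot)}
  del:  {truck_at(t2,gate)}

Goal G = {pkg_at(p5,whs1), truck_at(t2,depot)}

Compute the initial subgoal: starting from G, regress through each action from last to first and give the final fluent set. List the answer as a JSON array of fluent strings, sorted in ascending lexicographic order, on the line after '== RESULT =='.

Regress step by step:
  through step 4 (drive(t2,gate,depot)): drop {truck_at(t2,depot)}, keep {pkg_at(p5,whs1)}, require {truck_at(t2,gate)}
    → {pkg_at(p5,whs1), truck_at(t2,gate)}
  through step 3 (drive(t2,depot,gate)): drop {truck_at(t2,gate)}, keep {pkg_at(p5,whs1)}, require {truck_at(t2,depot)}
    → {pkg_at(p5,whs1), truck_at(t2,depot)}
  through step 2 (drive(t2,whs1,depot)): drop {truck_at(t2,depot)}, keep {pkg_at(p5,whs1)}, require {truck_at(t2,whs1)}
    → {pkg_at(p5,whs1), truck_at(t2,whs1)}
  through step 1 (drive(t2,gate,whs1)): drop {truck_at(t2,whs1)}, keep {pkg_at(p5,whs1)}, require {truck_at(t2,gate)}
    → {pkg_at(p5,whs1), truck_at(t2,gate)}

== RESULT ==
["pkg_at(p5,whs1)", "truck_at(t2,gate)"]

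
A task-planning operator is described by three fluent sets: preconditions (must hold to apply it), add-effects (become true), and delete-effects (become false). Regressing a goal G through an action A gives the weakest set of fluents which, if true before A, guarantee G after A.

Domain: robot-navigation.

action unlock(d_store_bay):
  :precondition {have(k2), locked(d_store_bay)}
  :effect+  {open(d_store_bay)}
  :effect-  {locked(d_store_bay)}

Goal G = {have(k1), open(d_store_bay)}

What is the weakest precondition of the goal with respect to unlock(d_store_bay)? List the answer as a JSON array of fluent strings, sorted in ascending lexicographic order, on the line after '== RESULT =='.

Regress:
  G ∩ del = {}  (empty — regression defined)
  G \ add = {have(k1), open(d_store_bay)} \ {open(d_store_bay)} = {have(k1)}
  ∪ pre   = {have(k1)} ∪ {have(k2), locked(d_store_bay)}
          = {have(k1), have(k2), locked(d_store_bay)}

== RESULT ==
["have(k1)", "have(k2)", "locked(d_store_bay)"]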